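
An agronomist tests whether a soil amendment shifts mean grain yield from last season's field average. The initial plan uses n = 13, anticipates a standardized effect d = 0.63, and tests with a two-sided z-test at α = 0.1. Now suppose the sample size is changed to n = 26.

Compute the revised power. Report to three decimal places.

Power ≈ 0.942

With n = 26: δ = d·√n = 0.63 × √26 = 3.2124. Critical value z_{0.05} = 1.645.
Revised power = Φ(δ − 1.645) + Φ(−δ − 1.645) = Φ(1.568) + Φ(-4.857) = 0.9415 + 0.0000 = 0.9415.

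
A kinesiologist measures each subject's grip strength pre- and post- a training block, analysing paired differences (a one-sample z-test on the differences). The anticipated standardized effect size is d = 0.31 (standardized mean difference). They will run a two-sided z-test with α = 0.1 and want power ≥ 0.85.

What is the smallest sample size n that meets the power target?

n = 75

For power 0.85 need Φ(δ − z_{0.05}) = 0.85, so δ = z_{0.05} + z_{0.15} = 1.645 + 1.036 = 2.681.
(The Φ(−δ − z_{α/2}) term is vanishingly small for δ > 0 and is dropped in the standard sample-size formula.)
δ = d·√n ⇒ n = (δ/d)² = (2.681 / 0.31)² = 74.81.
Round up to the next whole unit.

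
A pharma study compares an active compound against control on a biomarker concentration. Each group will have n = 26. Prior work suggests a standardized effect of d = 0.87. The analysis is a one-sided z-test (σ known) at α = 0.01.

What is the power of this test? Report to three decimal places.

Power ≈ 0.791

Noncentrality parameter: δ = d·√(n/2) = 0.87 × √(26/2) = 3.1368
One-sided α = 0.01 → critical value z_{0.01} = 2.326.
Power = Φ(δ − 2.326) = Φ(0.810) = 0.7912.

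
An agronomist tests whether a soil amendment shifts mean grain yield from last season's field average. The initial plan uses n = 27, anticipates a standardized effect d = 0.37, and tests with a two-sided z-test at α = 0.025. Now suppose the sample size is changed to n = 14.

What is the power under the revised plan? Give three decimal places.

With n = 14: δ = d·√n = 0.37 × √14 = 1.3844. Critical value z_{0.0125} = 2.241.
Revised power = Φ(δ − 2.241) + Φ(−δ − 2.241) = Φ(-0.857) + Φ(-3.626) = 0.1957 + 0.0001 = 0.1959.

Power ≈ 0.196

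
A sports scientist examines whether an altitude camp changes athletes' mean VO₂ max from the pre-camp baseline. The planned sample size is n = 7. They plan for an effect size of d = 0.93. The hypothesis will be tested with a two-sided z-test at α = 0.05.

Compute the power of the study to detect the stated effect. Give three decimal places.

Power ≈ 0.692

Noncentrality parameter: δ = d·√n = 0.93 × √7 = 2.4605
Two-sided α = 0.05 → critical value z_{0.025} = 1.960.
Power = Φ(δ − 1.960) + Φ(−δ − 1.960) = Φ(0.501) + Φ(-4.421) = 0.6917 + 0.0000 = 0.6917.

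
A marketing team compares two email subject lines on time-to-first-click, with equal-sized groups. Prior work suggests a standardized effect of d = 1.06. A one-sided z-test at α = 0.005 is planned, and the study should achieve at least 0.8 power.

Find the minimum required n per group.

n = 21 per group

Set Φ(δ − 2.576) = 0.8; then δ − 2.576 = Φ⁻¹(0.8) = 0.842, giving δ = 3.417.
δ = d·√(n/2) ⇒ n = 2(δ/d)² = 2 × (3.417 / 1.06)² = 20.79.
Round up to the next whole unit.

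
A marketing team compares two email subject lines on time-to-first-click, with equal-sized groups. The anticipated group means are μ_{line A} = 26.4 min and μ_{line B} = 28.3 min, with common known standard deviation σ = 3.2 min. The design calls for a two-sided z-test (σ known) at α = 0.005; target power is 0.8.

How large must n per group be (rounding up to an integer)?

n = 76 per group

Standardized effect: d = |μ_{line A} − μ_{line B}| / σ = |26.4 − 28.3| / 3.2 = 0.5937
Set Φ(δ − 2.807) = 0.8; then δ − 2.807 = Φ⁻¹(0.8) = 0.842, giving δ = 3.649.
(The Φ(−δ − z_{α/2}) term is vanishingly small for δ > 0 and is dropped in the standard sample-size formula.)
δ = d·√(n/2) ⇒ n = 2(δ/d)² = 2 × (3.649 / 0.5937)² = 75.52.
Round up to the next whole unit.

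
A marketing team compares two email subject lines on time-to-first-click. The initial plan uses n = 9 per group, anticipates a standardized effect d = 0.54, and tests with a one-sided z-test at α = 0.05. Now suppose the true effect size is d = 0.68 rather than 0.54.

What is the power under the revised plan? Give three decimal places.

Power ≈ 0.420

With d = 0.68: δ = d·√(n/2) = 0.68 × √(9/2) = 1.4425. Critical value z_{0.05} = 1.645.
Revised power = P(Z > 1.645 − δ) = Φ(-0.202) = 0.4198.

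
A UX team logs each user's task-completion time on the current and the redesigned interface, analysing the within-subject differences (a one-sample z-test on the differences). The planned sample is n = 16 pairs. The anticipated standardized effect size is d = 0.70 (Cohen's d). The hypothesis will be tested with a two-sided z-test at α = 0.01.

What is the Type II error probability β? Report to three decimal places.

β ≈ 0.411

Noncentrality parameter: δ = d·√n = 0.70 × √16 = 2.8000
Two-sided α = 0.01 → critical value z_{0.005} = 2.576.
Power = Φ(δ − 2.576) + Φ(−δ − 2.576) = Φ(0.224) + Φ(-5.376) = 0.5887 + 0.0000 = 0.5887.
Type II error: β = 1 − power = 1 − 0.5887 = 0.4113.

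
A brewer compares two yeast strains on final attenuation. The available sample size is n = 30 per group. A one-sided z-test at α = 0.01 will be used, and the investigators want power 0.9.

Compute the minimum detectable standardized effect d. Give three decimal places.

Required noncentrality: δ = z_{0.01} + z_{0.10} = 2.326 + 1.282 = 3.608.
δ = d·√(n/2) ⇒ d = δ/√(n/2) = 3.608/√(30/2) = 0.9316.

d ≈ 0.932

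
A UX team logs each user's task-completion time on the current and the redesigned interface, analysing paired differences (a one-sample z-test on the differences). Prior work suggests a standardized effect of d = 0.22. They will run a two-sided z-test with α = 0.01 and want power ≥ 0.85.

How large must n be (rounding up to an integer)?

n = 270

Set Φ(δ − 2.576) = 0.85; then δ − 2.576 = Φ⁻¹(0.85) = 1.036, giving δ = 3.612.
(For δ > 0 the lower-tail rejection region contributes negligibly to power, so the one-term inversion is standard.)
δ = d·√n ⇒ n = (δ/d)² = (3.612 / 0.22)² = 269.60.
Round up to the next whole unit.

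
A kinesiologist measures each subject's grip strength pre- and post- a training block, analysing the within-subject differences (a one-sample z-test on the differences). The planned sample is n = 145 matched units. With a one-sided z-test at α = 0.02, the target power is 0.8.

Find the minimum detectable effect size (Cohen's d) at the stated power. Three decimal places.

Required noncentrality: δ = z_{0.02} + z_{0.20} = 2.054 + 0.842 = 2.895.
δ = d·√n ⇒ d = δ/√n = 2.895/√145 = 0.2404.

d ≈ 0.240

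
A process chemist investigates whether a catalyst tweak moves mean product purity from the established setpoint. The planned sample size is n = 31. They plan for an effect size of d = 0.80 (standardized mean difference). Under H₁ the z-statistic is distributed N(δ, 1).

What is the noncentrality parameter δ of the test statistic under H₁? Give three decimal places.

δ ≈ 4.454

δ = d·√n = 0.80 × √31 = 4.4542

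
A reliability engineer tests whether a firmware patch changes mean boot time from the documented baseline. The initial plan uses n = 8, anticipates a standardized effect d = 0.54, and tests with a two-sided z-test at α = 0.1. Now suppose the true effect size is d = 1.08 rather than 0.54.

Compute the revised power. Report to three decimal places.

With d = 1.08: δ = d·√n = 1.08 × √8 = 3.0547. Critical value z_{0.05} = 1.645.
Revised power = Φ(δ − 1.645) + Φ(−δ − 1.645) = Φ(1.410) + Φ(-4.700) = 0.9207 + 0.0000 = 0.9207.

Power ≈ 0.921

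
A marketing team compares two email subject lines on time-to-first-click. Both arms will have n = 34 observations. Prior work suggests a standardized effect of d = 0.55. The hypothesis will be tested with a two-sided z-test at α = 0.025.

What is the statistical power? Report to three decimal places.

Noncentrality parameter: δ = d·√(n/2) = 0.55 × √(34/2) = 2.2677
Critical value for a two-sided test at α = 0.025: z_{α/2} = 2.241.
Power = Φ(δ − 2.241) + Φ(−δ − 2.241) = Φ(0.026) + Φ(-4.509) = 0.5105 + 0.0000 = 0.5105.

Power ≈ 0.510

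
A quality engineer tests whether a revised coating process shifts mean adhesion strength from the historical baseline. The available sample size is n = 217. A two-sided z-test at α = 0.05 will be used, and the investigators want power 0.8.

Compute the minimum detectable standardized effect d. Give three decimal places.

Need Φ(δ − 1.960) = 0.8, so δ = 1.960 + 0.842 = 2.802.
(Lower-tail contribution to power is negligible for δ > 0.)
δ = d·√n ⇒ d = δ/√n = 2.802/√217 = 0.1902.

d ≈ 0.190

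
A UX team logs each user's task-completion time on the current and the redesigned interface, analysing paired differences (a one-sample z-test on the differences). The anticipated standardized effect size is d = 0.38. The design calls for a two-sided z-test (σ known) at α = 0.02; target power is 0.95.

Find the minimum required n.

Set Φ(δ − 2.326) = 0.95; then δ − 2.326 = Φ⁻¹(0.95) = 1.645, giving δ = 3.971.
(For δ > 0 the lower-tail rejection region contributes negligibly to power, so the one-term inversion is standard.)
δ = d·√n ⇒ n = (δ/d)² = (3.971 / 0.38)² = 109.21.
Rounding up, n = 110.

n = 110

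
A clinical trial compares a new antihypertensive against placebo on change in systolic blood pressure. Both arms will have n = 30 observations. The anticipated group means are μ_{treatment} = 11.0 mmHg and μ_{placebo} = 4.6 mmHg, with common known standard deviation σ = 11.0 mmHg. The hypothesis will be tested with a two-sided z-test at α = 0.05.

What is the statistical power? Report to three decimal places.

Power ≈ 0.615

Standardized effect: d = |μ_{treatment} − μ_{placebo}| / σ = |11.0 − 4.6| / 11.0 = 0.5818
Noncentrality parameter: δ = d·√(n/2) = 0.5818 × √(30/2) = 2.2534
Critical value for a two-sided test at α = 0.05: z_{α/2} = 1.960.
Power = Φ(δ − 1.960) + Φ(−δ − 1.960) = Φ(0.293) + Φ(-4.213) = 0.6154 + 0.0000 = 0.6154.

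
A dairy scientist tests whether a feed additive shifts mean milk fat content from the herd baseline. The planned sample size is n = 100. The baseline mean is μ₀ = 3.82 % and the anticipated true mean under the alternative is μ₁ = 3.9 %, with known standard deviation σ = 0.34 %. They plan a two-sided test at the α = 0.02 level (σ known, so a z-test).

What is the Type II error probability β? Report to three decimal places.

Standardized effect: d = |μ₁ − μ₀| / σ = |3.9 − 3.82| / 0.34 = 0.2353
Noncentrality parameter: δ = d·√n = 0.2353 × √100 = 2.3529
Two-sided α = 0.02 → critical value z_{0.01} = 2.326.
Power = Φ(δ − 2.326) + Φ(−δ − 2.326) = Φ(0.027) + Φ(-4.679) = 0.5106 + 0.0000 = 0.5106.
Type II error: β = 1 − power = 1 − 0.5106 = 0.4894.

β ≈ 0.489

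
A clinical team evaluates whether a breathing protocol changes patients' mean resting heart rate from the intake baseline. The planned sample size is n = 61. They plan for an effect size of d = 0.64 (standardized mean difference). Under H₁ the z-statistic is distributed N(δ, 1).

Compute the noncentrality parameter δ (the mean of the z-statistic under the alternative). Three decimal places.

δ ≈ 4.999

The noncentrality parameter scales effect size by the design's sample-size factor: δ = d·√n = 0.64 × √61 = 4.9986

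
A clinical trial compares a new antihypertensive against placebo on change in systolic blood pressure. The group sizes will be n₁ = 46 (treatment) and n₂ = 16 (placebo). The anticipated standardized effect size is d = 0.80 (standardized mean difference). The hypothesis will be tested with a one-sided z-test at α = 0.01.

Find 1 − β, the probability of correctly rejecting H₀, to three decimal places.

Noncentrality parameter: δ = d / √(1/n₁ + 1/n₂) = 0.80 / √(1/46 + 1/16) = 2.7563
One-sided α = 0.01 → critical value z_{0.01} = 2.326.
Power = P(Z > 2.326 − δ) = Φ(0.430) = 0.6664.

Power ≈ 0.666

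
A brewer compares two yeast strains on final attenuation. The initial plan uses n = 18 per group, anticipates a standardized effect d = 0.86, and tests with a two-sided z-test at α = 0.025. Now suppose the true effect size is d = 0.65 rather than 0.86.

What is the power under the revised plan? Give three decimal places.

Power ≈ 0.385

With d = 0.65: δ = d·√(n/2) = 0.65 × √(18/2) = 1.9500. Critical value z_{0.0125} = 2.241.
Revised power = Φ(δ − 2.241) + Φ(−δ − 2.241) = Φ(-0.291) + Φ(-4.191) = 0.3854 + 0.0000 = 0.3854.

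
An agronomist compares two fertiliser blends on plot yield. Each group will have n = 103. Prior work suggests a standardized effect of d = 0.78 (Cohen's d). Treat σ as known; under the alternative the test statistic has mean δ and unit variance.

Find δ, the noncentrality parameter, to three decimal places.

δ ≈ 5.598

The noncentrality parameter scales effect size by the design's sample-size factor: δ = d·√(n/2) = 0.78 × √(103/2) = 5.5976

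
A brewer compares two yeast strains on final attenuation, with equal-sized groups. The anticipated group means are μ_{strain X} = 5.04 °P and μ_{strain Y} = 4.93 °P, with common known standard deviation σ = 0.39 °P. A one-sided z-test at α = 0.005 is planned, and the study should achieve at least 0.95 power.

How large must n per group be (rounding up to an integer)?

n = 448 per group

Standardized effect: d = |μ_{strain X} − μ_{strain Y}| / σ = |5.04 − 4.93| / 0.39 = 0.2821
For power 0.95 need Φ(δ − z_{0.005}) = 0.95, so δ = z_{0.005} + z_{0.05} = 2.576 + 1.645 = 4.221.
δ = d·√(n/2) ⇒ n = 2(δ/d)² = 2 × (4.221 / 0.2821)² = 447.86.
Rounding up, n = 448 per group.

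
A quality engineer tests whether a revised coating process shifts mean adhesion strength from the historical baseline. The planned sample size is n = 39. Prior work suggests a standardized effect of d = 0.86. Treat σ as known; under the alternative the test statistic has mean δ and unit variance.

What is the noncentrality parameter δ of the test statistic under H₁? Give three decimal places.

δ ≈ 5.371

The noncentrality parameter scales effect size by the design's sample-size factor: δ = d·√n = 0.86 × √39 = 5.3707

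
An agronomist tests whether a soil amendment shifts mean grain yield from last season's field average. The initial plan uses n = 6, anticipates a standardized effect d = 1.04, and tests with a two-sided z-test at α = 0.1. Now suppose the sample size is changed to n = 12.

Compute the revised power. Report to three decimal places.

With n = 12: δ = d·√n = 1.04 × √12 = 3.6027. Critical value z_{0.05} = 1.645.
Revised power = Φ(δ − 1.645) + Φ(−δ − 1.645) = Φ(1.958) + Φ(-5.248) = 0.9749 + 0.0000 = 0.9749.

Power ≈ 0.975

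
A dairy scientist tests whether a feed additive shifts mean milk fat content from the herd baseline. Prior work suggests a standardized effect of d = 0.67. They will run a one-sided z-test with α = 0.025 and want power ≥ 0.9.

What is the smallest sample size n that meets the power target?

For power 0.9 need Φ(δ − z_{0.025}) = 0.9, so δ = z_{0.025} + z_{0.10} = 1.960 + 1.282 = 3.242.
δ = d·√n ⇒ n = (δ/d)² = (3.242 / 0.67)² = 23.41.
Rounding up, n = 24.

n = 24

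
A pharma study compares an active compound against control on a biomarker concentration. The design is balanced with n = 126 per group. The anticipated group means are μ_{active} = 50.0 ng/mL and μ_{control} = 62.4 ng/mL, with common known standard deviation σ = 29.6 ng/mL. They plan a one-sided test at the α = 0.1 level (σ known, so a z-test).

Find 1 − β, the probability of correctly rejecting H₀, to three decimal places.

Standardized effect: d = |μ_{active} − μ_{control}| / σ = |50.0 − 62.4| / 29.6 = 0.4189
Noncentrality parameter: λ = d·√(n/2) = 0.4189 × √(126/2) = 3.3251
One-sided α = 0.1 → critical value z_{0.1} = 1.282.
Power = P(Z > 1.282 − λ) = Φ(2.044) = 0.9795.

Power ≈ 0.979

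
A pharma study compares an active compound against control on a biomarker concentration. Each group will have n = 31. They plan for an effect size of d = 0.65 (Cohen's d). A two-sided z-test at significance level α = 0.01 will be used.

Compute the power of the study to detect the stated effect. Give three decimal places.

Power ≈ 0.493

Noncentrality parameter: δ = d·√(n/2) = 0.65 × √(31/2) = 2.5591
Critical value for a two-sided test at α = 0.01: z_{α/2} = 2.576.
Power = Φ(δ − 2.576) + Φ(−δ − 2.576) = Φ(-0.017) + Φ(-5.135) = 0.4933 + 0.0000 = 0.4933.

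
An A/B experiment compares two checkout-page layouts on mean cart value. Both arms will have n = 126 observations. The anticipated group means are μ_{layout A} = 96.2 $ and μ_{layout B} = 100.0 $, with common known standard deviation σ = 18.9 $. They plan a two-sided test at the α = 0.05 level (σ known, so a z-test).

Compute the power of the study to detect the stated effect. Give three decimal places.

Power ≈ 0.358

Standardized effect: d = |μ_{layout A} − μ_{layout B}| / σ = |96.2 − 100.0| / 18.9 = 0.2011
Noncentrality parameter: δ = d·√(n/2) = 0.2011 × √(126/2) = 1.5958
Critical value for a two-sided test at α = 0.05: z_{α/2} = 1.960.
Power = Φ(δ − 1.960) + Φ(−δ − 1.960) = Φ(-0.364) + Φ(-3.556) = 0.3579 + 0.0002 = 0.3581.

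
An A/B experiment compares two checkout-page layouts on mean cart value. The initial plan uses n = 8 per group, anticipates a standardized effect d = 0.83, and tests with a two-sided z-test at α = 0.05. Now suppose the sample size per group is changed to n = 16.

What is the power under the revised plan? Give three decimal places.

With n = 16 per group: δ = d·√(n/2) = 0.83 × √(16/2) = 2.3476. Critical value z_{0.025} = 1.960.
Revised power = Φ(δ − 1.960) + Φ(−δ − 1.960) = Φ(0.388) + Φ(-4.308) = 0.6509 + 0.0000 = 0.6509.

Power ≈ 0.651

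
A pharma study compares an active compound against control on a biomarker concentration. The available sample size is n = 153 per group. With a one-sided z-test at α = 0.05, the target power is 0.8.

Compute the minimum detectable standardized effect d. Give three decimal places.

Required noncentrality: δ = z_{0.05} + z_{0.20} = 1.645 + 0.842 = 2.486.
δ = d·√(n/2) ⇒ d = δ/√(n/2) = 2.486/√(153/2) = 0.2843.

d ≈ 0.284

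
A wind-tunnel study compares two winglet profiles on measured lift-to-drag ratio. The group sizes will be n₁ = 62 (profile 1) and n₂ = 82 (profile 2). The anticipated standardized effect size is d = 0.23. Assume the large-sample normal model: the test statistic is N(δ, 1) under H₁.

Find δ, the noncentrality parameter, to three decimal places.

δ ≈ 1.367

δ = d / √(1/n₁ + 1/n₂) = 0.23 / √(1/62 + 1/82) = 1.3666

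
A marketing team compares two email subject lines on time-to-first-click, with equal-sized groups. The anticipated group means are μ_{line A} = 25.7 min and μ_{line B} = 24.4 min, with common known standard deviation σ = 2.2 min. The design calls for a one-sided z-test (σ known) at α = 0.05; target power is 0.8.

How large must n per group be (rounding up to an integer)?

n = 36 per group

Standardized effect: d = |μ_{line A} − μ_{line B}| / σ = |25.7 − 24.4| / 2.2 = 0.5909
For power 0.8 need Φ(δ − z_{0.05}) = 0.8, so δ = z_{0.05} + z_{0.20} = 1.645 + 0.842 = 2.486.
δ = d·√(n/2) ⇒ n = 2(δ/d)² = 2 × (2.486 / 0.5909)² = 35.41.
Round up to the next whole unit.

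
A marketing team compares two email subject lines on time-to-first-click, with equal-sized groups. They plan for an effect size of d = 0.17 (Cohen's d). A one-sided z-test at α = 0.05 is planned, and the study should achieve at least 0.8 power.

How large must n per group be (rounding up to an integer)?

For power 0.8 need Φ(δ − z_{0.05}) = 0.8, so δ = z_{0.05} + z_{0.20} = 1.645 + 0.842 = 2.486.
δ = d·√(n/2) ⇒ n = 2(δ/d)² = 2 × (2.486 / 0.17)² = 427.86.
Rounding up, n = 428 per group.

n = 428 per group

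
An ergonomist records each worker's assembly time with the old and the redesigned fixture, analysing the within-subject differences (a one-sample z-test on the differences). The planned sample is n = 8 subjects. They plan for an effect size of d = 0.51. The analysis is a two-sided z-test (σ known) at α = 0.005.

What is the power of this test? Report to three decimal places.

Power ≈ 0.086

Noncentrality parameter: δ = d·√n = 0.51 × √8 = 1.4425
Two-sided α = 0.005 → critical value z_{0.0025} = 2.807.
Power = Φ(δ − 2.807) + Φ(−δ − 2.807) = Φ(-1.365) + Φ(-4.250) = 0.0862 + 0.0000 = 0.0862.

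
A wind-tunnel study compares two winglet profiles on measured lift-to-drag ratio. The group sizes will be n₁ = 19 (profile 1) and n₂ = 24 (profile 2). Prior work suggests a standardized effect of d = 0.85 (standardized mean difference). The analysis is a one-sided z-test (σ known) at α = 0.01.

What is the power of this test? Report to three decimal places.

Power ≈ 0.671

Noncentrality parameter: λ = d / √(1/n₁ + 1/n₂) = 0.85 / √(1/19 + 1/24) = 2.7680
One-sided α = 0.01 → critical value z_{0.01} = 2.326.
Power = P(Z > 2.326 − λ) = Φ(0.442) = 0.6706.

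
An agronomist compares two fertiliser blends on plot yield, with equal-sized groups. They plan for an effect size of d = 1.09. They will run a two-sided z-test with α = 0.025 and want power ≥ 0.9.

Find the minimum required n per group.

For power 0.9 need Φ(δ − z_{0.0125}) = 0.9, so δ = z_{0.0125} + z_{0.10} = 2.241 + 1.282 = 3.523.
(For δ > 0 the lower-tail rejection region contributes negligibly to power, so the one-term inversion is standard.)
δ = d·√(n/2) ⇒ n = 2(δ/d)² = 2 × (3.523 / 1.09)² = 20.89.
Round up to the next whole unit.

n = 21 per group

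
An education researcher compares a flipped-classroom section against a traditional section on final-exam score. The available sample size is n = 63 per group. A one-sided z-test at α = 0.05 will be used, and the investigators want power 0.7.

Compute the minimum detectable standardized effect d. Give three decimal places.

Required noncentrality: δ = z_{0.05} + z_{0.30} = 1.645 + 0.524 = 2.169.
δ = d·√(n/2) ⇒ d = δ/√(n/2) = 2.169/√(63/2) = 0.3865.

d ≈ 0.387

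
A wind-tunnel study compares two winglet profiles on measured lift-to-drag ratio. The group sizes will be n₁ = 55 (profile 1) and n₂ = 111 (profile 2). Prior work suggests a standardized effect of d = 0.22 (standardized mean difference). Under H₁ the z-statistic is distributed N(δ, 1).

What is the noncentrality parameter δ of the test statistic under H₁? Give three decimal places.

δ ≈ 1.334

δ = d / √(1/n₁ + 1/n₂) = 0.22 / √(1/55 + 1/111) = 1.3342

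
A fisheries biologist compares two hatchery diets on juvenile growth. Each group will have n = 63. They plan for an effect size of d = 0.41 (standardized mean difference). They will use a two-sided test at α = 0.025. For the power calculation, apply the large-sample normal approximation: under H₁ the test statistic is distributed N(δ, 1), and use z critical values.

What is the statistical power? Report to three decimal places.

Power ≈ 0.524

Noncentrality parameter: δ = d·√(n/2) = 0.41 × √(63/2) = 2.3011
Two-sided α = 0.025 → critical value z_{0.0125} = 2.241.
Power = Φ(δ − 2.241) + Φ(−δ − 2.241) = Φ(0.060) + Φ(-4.543) = 0.5238 + 0.0000 = 0.5238.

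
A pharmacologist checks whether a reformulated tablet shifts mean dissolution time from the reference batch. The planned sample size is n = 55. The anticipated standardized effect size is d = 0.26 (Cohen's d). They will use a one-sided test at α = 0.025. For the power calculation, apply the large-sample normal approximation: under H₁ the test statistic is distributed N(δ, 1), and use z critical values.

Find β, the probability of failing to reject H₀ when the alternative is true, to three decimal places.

β ≈ 0.513

Noncentrality parameter: δ = d·√n = 0.26 × √55 = 1.9282
One-sided α = 0.025 → critical value z_{0.025} = 1.960.
Power = P(Z > 1.960 − δ) = Φ(-0.032) = 0.4873.
Type II error: β = 1 − power = 1 − 0.4873 = 0.5127.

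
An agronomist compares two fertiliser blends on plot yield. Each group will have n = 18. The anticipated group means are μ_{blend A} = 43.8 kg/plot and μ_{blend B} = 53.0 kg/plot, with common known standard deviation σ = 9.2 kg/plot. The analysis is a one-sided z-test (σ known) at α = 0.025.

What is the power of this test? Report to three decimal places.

Power ≈ 0.851

Standardized effect: d = |μ_{blend A} − μ_{blend B}| / σ = |43.8 − 53.0| / 9.2 = 1.0000
Noncentrality parameter: δ = d·√(n/2) = 1.0000 × √(18/2) = 3.0000
One-sided α = 0.025 → critical value z_{0.025} = 1.960.
Power = Φ(δ − 1.960) = Φ(1.040) = 0.8508.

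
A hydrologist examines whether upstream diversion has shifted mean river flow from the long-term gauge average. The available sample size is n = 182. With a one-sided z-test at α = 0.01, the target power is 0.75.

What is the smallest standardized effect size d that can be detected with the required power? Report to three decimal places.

Need Φ(δ − 2.326) = 0.75, so δ = 2.326 + 0.674 = 3.001.
δ = d·√n ⇒ d = δ/√n = 3.001/√182 = 0.2224.

d ≈ 0.222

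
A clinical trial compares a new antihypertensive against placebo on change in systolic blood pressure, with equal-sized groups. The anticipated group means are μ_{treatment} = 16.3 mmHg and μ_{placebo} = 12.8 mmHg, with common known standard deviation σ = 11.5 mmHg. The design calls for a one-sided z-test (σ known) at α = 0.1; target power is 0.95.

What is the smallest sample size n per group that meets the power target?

n = 185 per group

Standardized effect: d = |μ_{treatment} − μ_{placebo}| / σ = |16.3 − 12.8| / 11.5 = 0.3043
Set Φ(δ − 1.282) = 0.95; then δ − 1.282 = Φ⁻¹(0.95) = 1.645, giving δ = 2.926.
δ = d·√(n/2) ⇒ n = 2(δ/d)² = 2 × (2.926 / 0.3043)² = 184.91.
Rounding up, n = 185 per group.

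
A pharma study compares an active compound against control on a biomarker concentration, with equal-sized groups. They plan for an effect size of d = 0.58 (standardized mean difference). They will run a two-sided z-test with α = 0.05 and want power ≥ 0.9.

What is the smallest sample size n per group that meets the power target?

n = 63 per group

For power 0.9 need Φ(δ − z_{0.025}) = 0.9, so δ = z_{0.025} + z_{0.10} = 1.960 + 1.282 = 3.242.
(The Φ(−δ − z_{α/2}) term is vanishingly small for δ > 0 and is dropped in the standard sample-size formula.)
δ = d·√(n/2) ⇒ n = 2(δ/d)² = 2 × (3.242 / 0.58)² = 62.47.
Rounding up, n = 63 per group.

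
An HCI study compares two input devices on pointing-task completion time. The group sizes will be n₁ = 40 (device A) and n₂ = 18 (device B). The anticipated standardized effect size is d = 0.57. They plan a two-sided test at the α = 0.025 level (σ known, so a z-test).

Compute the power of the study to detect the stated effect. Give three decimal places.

Noncentrality parameter: δ = d / √(1/n₁ + 1/n₂) = 0.57 / √(1/40 + 1/18) = 2.0083
Two-sided α = 0.025 → critical value z_{0.0125} = 2.241.
Power = Φ(δ − 2.241) + Φ(−δ − 2.241) = Φ(-0.233) + Φ(-4.250) = 0.4078 + 0.0000 = 0.4078.

Power ≈ 0.408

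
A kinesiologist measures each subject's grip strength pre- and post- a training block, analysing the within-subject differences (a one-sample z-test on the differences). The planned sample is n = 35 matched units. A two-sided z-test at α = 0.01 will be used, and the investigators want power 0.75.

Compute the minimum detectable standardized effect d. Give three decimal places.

Required noncentrality: δ = z_{0.005} + z_{0.25} = 2.576 + 0.674 = 3.250.
(Lower-tail contribution to power is negligible for δ > 0.)
δ = d·√n ⇒ d = δ/√n = 3.250/√35 = 0.5494.

d ≈ 0.549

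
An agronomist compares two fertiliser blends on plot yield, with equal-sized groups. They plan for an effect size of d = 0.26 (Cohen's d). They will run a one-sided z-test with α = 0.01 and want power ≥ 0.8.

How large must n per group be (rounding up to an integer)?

For power 0.8 need Φ(δ − z_{0.01}) = 0.8, so δ = z_{0.01} + z_{0.20} = 2.326 + 0.842 = 3.168.
δ = d·√(n/2) ⇒ n = 2(δ/d)² = 2 × (3.168 / 0.26)² = 296.92.
Round up to the next whole unit.

n = 297 per group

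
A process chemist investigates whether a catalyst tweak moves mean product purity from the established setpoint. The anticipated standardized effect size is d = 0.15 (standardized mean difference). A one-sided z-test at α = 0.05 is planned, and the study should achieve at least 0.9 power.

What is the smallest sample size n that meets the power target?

n = 381

Set Φ(δ − 1.645) = 0.9; then δ − 1.645 = Φ⁻¹(0.9) = 1.282, giving δ = 2.926.
δ = d·√n ⇒ n = (δ/d)² = (2.926 / 0.15)² = 380.62.
Round up to the next whole unit.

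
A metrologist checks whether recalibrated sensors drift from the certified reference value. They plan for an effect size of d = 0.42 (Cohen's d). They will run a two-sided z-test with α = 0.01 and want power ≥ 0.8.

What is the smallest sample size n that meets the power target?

n = 67

For power 0.8 need Φ(δ − z_{0.005}) = 0.8, so δ = z_{0.005} + z_{0.20} = 2.576 + 0.842 = 3.417.
(Ignoring the negligible lower-tail rejection probability gives the usual closed-form inversion.)
δ = d·√n ⇒ n = (δ/d)² = (3.417 / 0.42)² = 66.21.
Rounding up, n = 67.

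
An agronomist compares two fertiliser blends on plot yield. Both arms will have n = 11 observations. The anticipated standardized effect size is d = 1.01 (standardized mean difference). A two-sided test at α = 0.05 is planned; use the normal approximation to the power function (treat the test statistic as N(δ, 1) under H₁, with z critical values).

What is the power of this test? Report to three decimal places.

Power ≈ 0.659

Noncentrality parameter: δ = d·√(n/2) = 1.01 × √(11/2) = 2.3687
Critical value for a two-sided test at α = 0.05: z_{α/2} = 1.960.
Power = Φ(δ − 1.960) + Φ(−δ − 1.960) = Φ(0.409) + Φ(-4.329) = 0.6586 + 0.0000 = 0.6586.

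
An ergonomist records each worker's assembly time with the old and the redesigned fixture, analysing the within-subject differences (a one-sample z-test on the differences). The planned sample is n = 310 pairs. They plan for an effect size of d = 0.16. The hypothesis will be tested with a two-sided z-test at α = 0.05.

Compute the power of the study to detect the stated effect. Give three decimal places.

Power ≈ 0.804

Noncentrality parameter: δ = d·√n = 0.16 × √310 = 2.8171
Critical value for a two-sided test at α = 0.05: z_{α/2} = 1.960.
Power = Φ(δ − 1.960) + Φ(−δ − 1.960) = Φ(0.857) + Φ(-4.777) = 0.8043 + 0.0000 = 0.8043.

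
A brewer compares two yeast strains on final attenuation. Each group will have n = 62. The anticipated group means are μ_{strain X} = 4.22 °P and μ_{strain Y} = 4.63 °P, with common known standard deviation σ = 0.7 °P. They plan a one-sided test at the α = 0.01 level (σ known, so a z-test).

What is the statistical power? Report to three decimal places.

Power ≈ 0.825

Standardized effect: d = |μ_{strain X} − μ_{strain Y}| / σ = |4.22 − 4.63| / 0.7 = 0.5857
Noncentrality parameter: δ = d·√(n/2) = 0.5857 × √(62/2) = 3.2611
One-sided α = 0.01 → critical value z_{0.01} = 2.326.
Power = P(Z > 2.326 − δ) = Φ(0.935) = 0.8250.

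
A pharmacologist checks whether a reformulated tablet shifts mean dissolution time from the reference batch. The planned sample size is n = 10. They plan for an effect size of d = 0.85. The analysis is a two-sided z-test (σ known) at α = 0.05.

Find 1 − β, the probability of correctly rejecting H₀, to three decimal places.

Noncentrality parameter: δ = d·√n = 0.85 × √10 = 2.6879
Critical value for a two-sided test at α = 0.05: z_{α/2} = 1.960.
Power = Φ(δ − 1.960) + Φ(−δ − 1.960) = Φ(0.728) + Φ(-4.648) = 0.7667 + 0.0000 = 0.7667.

Power ≈ 0.767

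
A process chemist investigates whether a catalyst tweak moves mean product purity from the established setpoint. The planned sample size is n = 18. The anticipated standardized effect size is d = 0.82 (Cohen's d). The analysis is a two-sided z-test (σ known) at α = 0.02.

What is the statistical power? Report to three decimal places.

Power ≈ 0.875

Noncentrality parameter: δ = d·√n = 0.82 × √18 = 3.4790
Critical value for a two-sided test at α = 0.02: z_{α/2} = 2.326.
Power = Φ(δ − 2.326) + Φ(−δ − 2.326) = Φ(1.153) + Φ(-5.805) = 0.8755 + 0.0000 = 0.8755.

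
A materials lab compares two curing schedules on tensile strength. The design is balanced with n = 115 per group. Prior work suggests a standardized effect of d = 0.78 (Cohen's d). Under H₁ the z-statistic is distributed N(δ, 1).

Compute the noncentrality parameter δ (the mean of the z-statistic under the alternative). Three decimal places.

The noncentrality parameter scales effect size by the design's sample-size factor: δ = d·√(n/2) = 0.78 × √(115/2) = 5.9146

δ ≈ 5.915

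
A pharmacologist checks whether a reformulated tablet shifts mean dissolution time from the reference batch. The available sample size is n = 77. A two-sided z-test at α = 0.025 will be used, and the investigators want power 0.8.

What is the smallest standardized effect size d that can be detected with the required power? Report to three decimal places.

Need Φ(δ − 2.241) = 0.8, so δ = 2.241 + 0.842 = 3.083.
(Lower-tail contribution to power is negligible for δ > 0.)
δ = d·√n ⇒ d = δ/√n = 3.083/√77 = 0.3513.

d ≈ 0.351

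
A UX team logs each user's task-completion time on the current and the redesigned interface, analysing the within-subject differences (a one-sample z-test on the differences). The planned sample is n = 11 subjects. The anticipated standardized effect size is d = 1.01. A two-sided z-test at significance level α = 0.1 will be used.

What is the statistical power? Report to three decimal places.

Noncentrality parameter: δ = d·√n = 1.01 × √11 = 3.3498
Critical value for a two-sided test at α = 0.1: z_{α/2} = 1.645.
Power = Φ(δ − 1.645) + Φ(−δ − 1.645) = Φ(1.705) + Φ(-4.995) = 0.9559 + 0.0000 = 0.9559.

Power ≈ 0.956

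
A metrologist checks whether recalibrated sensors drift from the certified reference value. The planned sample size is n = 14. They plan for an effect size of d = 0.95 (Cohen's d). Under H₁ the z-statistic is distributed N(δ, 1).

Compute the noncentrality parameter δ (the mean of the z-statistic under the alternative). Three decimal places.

δ ≈ 3.555

δ = d·√n = 0.95 × √14 = 3.5546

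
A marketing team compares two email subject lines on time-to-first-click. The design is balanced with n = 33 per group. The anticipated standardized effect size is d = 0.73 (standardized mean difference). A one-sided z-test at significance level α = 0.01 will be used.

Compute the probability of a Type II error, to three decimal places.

Noncentrality parameter: δ = d·√(n/2) = 0.73 × √(33/2) = 2.9653
Critical value for a one-sided test at α = 0.01: z_α = 2.326.
Power = P(Z > 2.326 − δ) = Φ(0.639) = 0.7386.
Type II error: β = 1 − power = 1 − 0.7386 = 0.2614.

β ≈ 0.261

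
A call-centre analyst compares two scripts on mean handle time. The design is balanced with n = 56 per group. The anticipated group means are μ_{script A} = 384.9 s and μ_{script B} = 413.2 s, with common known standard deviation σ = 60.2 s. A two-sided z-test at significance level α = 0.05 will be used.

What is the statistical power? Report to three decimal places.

Standardized effect: d = |μ_{script A} − μ_{script B}| / σ = |384.9 − 413.2| / 60.2 = 0.4701
Noncentrality parameter: δ = d·√(n/2) = 0.4701 × √(56/2) = 2.4875
Critical value for a two-sided test at α = 0.05: z_{α/2} = 1.960.
Power = Φ(δ − 1.960) + Φ(−δ − 1.960) = Φ(0.528) + Φ(-4.447) = 0.7011 + 0.0000 = 0.7011.

Power ≈ 0.701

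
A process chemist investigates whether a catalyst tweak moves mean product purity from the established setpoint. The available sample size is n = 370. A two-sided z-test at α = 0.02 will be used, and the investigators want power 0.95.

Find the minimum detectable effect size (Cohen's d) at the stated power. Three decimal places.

Need Φ(δ − 2.326) = 0.95, so δ = 2.326 + 1.645 = 3.971.
(The second rejection-region term Φ(−δ − z_{α/2}) is negligible and dropped.)
δ = d·√n ⇒ d = δ/√n = 3.971/√370 = 0.2065.

d ≈ 0.206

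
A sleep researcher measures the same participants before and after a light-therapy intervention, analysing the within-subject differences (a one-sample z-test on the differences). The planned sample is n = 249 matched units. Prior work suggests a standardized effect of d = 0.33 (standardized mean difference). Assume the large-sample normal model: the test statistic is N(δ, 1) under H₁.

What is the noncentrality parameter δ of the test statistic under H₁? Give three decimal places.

δ ≈ 5.207

The noncentrality parameter scales effect size by the design's sample-size factor: δ = d·√n = 0.33 × √249 = 5.2073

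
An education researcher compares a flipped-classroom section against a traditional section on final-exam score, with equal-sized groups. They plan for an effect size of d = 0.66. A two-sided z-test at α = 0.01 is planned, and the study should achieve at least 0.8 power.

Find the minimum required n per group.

n = 54 per group

For power 0.8 need Φ(δ − z_{0.005}) = 0.8, so δ = z_{0.005} + z_{0.20} = 2.576 + 0.842 = 3.417.
(For δ > 0 the lower-tail rejection region contributes negligibly to power, so the one-term inversion is standard.)
δ = d·√(n/2) ⇒ n = 2(δ/d)² = 2 × (3.417 / 0.66)² = 53.62.
Round up to the next whole unit.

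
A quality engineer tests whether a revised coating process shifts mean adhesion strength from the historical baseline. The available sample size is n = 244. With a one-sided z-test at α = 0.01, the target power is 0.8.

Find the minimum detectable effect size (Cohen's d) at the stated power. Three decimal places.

Required noncentrality: δ = z_{0.01} + z_{0.20} = 2.326 + 0.842 = 3.168.
δ = d·√n ⇒ d = δ/√n = 3.168/√244 = 0.2028.

d ≈ 0.203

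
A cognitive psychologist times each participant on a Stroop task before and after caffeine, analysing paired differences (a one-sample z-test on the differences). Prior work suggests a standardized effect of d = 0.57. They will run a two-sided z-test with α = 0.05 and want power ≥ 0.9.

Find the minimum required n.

n = 33

For power 0.9 need Φ(δ − z_{0.025}) = 0.9, so δ = z_{0.025} + z_{0.10} = 1.960 + 1.282 = 3.242.
(Ignoring the negligible lower-tail rejection probability gives the usual closed-form inversion.)
δ = d·√n ⇒ n = (δ/d)² = (3.242 / 0.57)² = 32.34.
Rounding up, n = 33.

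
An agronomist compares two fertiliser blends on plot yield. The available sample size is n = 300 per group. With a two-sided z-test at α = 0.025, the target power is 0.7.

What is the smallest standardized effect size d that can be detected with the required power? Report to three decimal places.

Required noncentrality: δ = z_{0.0125} + z_{0.30} = 2.241 + 0.524 = 2.766.
(Lower-tail contribution to power is negligible for δ > 0.)
δ = d·√(n/2) ⇒ d = δ/√(n/2) = 2.766/√(300/2) = 0.2258.

d ≈ 0.226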